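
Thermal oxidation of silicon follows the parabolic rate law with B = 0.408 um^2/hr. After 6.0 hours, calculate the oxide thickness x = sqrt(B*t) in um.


Step 1: Compute B*t = 0.408 * 6.0 = 2.448
Step 2: x = sqrt(2.448)
x = 1.565 um


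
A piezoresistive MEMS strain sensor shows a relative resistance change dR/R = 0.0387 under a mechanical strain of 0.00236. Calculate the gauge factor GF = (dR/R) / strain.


Step 1: Identify values.
dR/R = 0.0387, strain = 0.00236
Step 2: GF = (dR/R) / strain = 0.0387 / 0.00236
GF = 16.4


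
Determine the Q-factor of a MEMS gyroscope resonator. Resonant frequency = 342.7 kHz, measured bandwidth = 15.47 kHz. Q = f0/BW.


Step 1: Q = f0 / bandwidth
Step 2: Q = 342.7 / 15.47
Q = 22.2


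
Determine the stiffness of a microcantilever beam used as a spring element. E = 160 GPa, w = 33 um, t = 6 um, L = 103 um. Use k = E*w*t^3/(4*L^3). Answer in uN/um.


Step 1: Convert E to consistent units (1 GPa = 1000 uN/um^2).
E = 160 GPa = 160000 uN/um^2
Step 2: Compute t^3 = 6^3 = 216
Step 3: Compute L^3 = 103^3 = 1092727
Step 4: k = 160000 * 33 * 216 / (4 * 1092727)
k = 260.9252 uN/um


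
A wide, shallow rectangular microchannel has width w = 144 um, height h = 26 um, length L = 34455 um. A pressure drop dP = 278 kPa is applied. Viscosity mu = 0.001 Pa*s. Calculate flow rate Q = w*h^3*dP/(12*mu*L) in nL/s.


Step 1: Convert all dimensions to SI (meters).
w = 144e-6 m, h = 26e-6 m, L = 34455e-6 m, dP = 278e3 Pa
Step 2: Q = w * h^3 * dP / (12 * mu * L)
Q = 144e-6 * (26e-6)^3 * 278e3 / (12 * 0.001 * 34455e-6) = 1.70174245e-09 m^3/s
Step 3: Convert Q from m^3/s to nL/s (1 m^3 = 1e12 nL, so multiply by 1e12).
Q = 1701.742 nL/s


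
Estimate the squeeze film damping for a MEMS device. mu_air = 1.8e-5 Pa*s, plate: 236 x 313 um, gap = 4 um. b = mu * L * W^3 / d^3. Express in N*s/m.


Step 1: Convert to SI.
L = 236e-6 m, W = 313e-6 m, d = 4e-6 m
Step 2: W^3 = (313e-6)^3 = 3.07e-11 m^3
Step 3: d^3 = (4e-6)^3 = 6.40e-17 m^3
Step 4: b = 1.8e-5 * 236e-6 * 3.07e-11 / 6.40e-17
b = 2.04e-03 N*s/m


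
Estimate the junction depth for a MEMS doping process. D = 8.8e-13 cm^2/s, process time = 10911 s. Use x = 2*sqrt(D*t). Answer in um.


Step 1: Compute D*t = 8.8e-13 * 10911 = 9.60168e-09 cm^2
Step 2: sqrt(D*t) = 9.7988e-05 cm
Step 3: x = 2 * 9.7988e-05 cm = 1.95976e-04 cm
Step 4: Convert to um (1 cm = 1e4 um): x = 1.96 um


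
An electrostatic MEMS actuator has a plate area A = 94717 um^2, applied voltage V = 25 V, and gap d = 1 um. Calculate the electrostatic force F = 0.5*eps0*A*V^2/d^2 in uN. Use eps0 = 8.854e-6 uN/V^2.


Step 1: Identify parameters.
eps0 = 8.854e-6 uN/V^2, A = 94717 um^2, V = 25 V, d = 1 um
Step 2: Compute V^2 = 25^2 = 625
Step 3: Compute d^2 = 1^2 = 1
Step 4: F = 0.5 * 8.854e-6 * 94717 * 625 / 1
F = 262.07 uN


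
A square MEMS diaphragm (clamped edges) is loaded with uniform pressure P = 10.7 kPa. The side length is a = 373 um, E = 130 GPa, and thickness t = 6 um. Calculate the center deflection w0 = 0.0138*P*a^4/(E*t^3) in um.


Step 1: Convert pressure to compatible units (E is in GPa, so P in GPa).
P = 10.7 kPa = 10.7e-6 GPa
Step 2: Compute numerator: 0.0138 * P * a^4.
a^4 = 373^4 = 19356878641
numerator = 0.0138 * 10.7e-6 * 19356878641 = 2.85824e+03
Step 3: Compute denominator: E * t^3 = 130 * 6^3 = 28080
Step 4: w0 = numerator / denominator = 2.85824e+03 / 28080 = 0.1018 um


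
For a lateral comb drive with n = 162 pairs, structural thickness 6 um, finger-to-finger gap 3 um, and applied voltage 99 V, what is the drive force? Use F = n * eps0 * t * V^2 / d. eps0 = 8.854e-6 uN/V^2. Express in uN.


Step 1: Parameters: n=162, eps0=8.854e-6 uN/V^2, t=6 um, V=99 V, d=3 um
Step 2: V^2 = 9801
Step 3: F = 162 * 8.854e-6 * 6 * 9801 / 3
F = 28.116 uN


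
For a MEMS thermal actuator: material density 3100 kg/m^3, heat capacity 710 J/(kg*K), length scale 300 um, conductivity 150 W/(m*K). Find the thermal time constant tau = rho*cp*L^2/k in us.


Step 1: Convert L to m: L = 300e-6 m
Step 2: L^2 = (300e-6)^2 = 9e-08 m^2
Step 3: tau = 3100 * 710 * 9e-08 / 150 = 1.3206e-03 s
Step 4: Convert to microseconds (multiply by 1e6).
tau = 1320.6 us


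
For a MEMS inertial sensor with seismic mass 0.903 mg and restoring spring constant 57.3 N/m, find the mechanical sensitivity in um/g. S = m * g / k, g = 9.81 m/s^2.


Step 1: Convert mass: m = 0.903 mg = 9.03e-07 kg
Step 2: S = m * g / k = 9.03e-07 * 9.81 / 57.3
Step 3: S = 1.55e-07 m/g
Step 4: Convert to um/g: S = 0.155 um/g


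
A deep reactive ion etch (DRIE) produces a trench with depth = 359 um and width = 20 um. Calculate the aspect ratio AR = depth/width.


Step 1: AR = depth / width
Step 2: AR = 359 / 20
AR = 18.0


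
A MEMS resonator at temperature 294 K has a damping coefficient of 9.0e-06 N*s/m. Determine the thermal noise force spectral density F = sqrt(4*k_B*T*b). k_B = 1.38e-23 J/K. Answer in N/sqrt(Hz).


Step 1: Compute 4 * k_B * T * b
= 4 * 1.38e-23 * 294 * 9.0e-06
= 1.4606e-25 N^2/Hz
Step 2: F_noise = sqrt(1.4606e-25)
F_noise = 3.82e-13 N/sqrt(Hz)


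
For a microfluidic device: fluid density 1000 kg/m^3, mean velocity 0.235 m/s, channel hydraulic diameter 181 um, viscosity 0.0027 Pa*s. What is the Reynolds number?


Step 1: Convert Dh to meters: Dh = 181e-6 m
Step 2: Re = rho * v * Dh / mu
Re = 1000 * 0.235 * 181e-6 / 0.0027
Re = 15.754


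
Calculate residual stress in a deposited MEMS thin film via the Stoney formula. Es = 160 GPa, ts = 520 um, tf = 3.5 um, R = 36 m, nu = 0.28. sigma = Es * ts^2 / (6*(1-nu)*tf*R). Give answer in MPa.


Step 1: Compute numerator: Es * ts^2 = 160 * 520^2 = 43264000 (GPa*um^2)
Step 2: Compute denominator (R in um): 6*(1-nu)*tf*R = 6*0.72*3.5*36e6 = 544320000.0 (um^2)
Step 3: sigma (GPa) = 43264000 / 544320000.0 = 7.9483e-02 GPa
Step 4: Convert to MPa (x1000): sigma = 79.5 MPa


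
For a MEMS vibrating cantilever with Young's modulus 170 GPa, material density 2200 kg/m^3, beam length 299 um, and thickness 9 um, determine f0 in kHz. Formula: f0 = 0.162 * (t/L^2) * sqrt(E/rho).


Step 1: Convert units to SI.
t_SI = 9e-6 m, L_SI = 299e-6 m
Step 2: Calculate sqrt(E/rho).
sqrt(170e9 / 2200) = 8790.49 m/s
Step 3: Compute f0.
f0 = 0.162 * 9e-6 / (299e-6)^2 * 8790.49 = 143360.1 Hz = 143.36 kHz


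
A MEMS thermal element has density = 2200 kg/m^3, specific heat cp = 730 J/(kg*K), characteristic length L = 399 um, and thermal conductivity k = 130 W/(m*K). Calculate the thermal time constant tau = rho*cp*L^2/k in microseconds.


Step 1: Convert L to m: L = 399e-6 m
Step 2: L^2 = (399e-6)^2 = 1.59201e-07 m^2
Step 3: tau = 2200 * 730 * 1.59201e-07 / 130 = 1.96674466e-03 s
Step 4: Convert to microseconds (multiply by 1e6).
tau = 1966.745 us


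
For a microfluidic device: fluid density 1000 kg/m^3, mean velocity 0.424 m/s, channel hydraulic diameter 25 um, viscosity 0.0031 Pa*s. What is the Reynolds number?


Step 1: Convert Dh to meters: Dh = 25e-6 m
Step 2: Re = rho * v * Dh / mu
Re = 1000 * 0.424 * 25e-6 / 0.0031
Re = 3.419


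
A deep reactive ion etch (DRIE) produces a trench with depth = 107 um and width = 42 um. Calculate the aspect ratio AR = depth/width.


Step 1: AR = depth / width
Step 2: AR = 107 / 42
AR = 2.5


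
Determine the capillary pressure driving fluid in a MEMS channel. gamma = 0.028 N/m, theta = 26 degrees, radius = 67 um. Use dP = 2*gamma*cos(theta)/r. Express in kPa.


Step 1: cos(26 deg) = 0.8988
Step 2: Convert r to m: r = 67e-6 m
Step 3: dP = 2 * 0.028 * 0.8988 / 67e-6 = 751.2 Pa
Step 4: Convert Pa to kPa (divide by 1000).
dP = 0.75 kPa


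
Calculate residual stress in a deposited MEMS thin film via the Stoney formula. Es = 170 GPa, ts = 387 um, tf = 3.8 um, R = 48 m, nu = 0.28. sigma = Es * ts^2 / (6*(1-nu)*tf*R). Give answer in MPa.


Step 1: Compute numerator: Es * ts^2 = 170 * 387^2 = 25460730 (GPa*um^2)
Step 2: Compute denominator (R in um): 6*(1-nu)*tf*R = 6*0.72*3.8*48e6 = 787968000.0 (um^2)
Step 3: sigma (GPa) = 25460730 / 787968000.0 = 3.2312e-02 GPa
Step 4: Convert to MPa (x1000): sigma = 32.3 MPa


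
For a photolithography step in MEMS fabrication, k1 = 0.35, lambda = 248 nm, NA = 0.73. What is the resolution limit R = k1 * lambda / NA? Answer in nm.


Step 1: Identify values: k1 = 0.35, lambda = 248 nm, NA = 0.73
Step 2: R = k1 * lambda / NA
R = 0.35 * 248 / 0.73
R = 118.9 nm


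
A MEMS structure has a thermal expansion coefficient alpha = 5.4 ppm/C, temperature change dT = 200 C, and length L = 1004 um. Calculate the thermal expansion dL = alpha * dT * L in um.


Step 1: Convert CTE: alpha = 5.4 ppm/C = 5.4e-6 /C
Step 2: dL = 5.4e-6 * 200 * 1004
dL = 1.0843 um


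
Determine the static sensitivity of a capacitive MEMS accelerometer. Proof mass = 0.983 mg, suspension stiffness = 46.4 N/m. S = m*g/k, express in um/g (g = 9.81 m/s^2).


Step 1: Convert mass: m = 0.983 mg = 9.83e-07 kg
Step 2: S = m * g / k = 9.83e-07 * 9.81 / 46.4
Step 3: S = 2.08e-07 m/g
Step 4: Convert to um/g: S = 0.208 um/g


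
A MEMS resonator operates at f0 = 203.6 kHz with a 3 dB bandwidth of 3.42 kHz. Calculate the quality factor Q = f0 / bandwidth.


Step 1: Q = f0 / bandwidth
Step 2: Q = 203.6 / 3.42
Q = 59.5


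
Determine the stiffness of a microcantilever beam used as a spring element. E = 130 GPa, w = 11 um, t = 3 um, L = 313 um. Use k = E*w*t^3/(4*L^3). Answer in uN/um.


Step 1: Convert E to consistent units (1 GPa = 1000 uN/um^2).
E = 130 GPa = 130000 uN/um^2
Step 2: Compute t^3 = 3^3 = 27
Step 3: Compute L^3 = 313^3 = 30664297
Step 4: k = 130000 * 11 * 27 / (4 * 30664297)
k = 0.3148 uN/um


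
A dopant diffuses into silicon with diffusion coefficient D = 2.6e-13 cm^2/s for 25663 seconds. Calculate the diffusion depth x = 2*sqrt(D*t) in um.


Step 1: Compute D*t = 2.6e-13 * 25663 = 6.67238e-09 cm^2
Step 2: sqrt(D*t) = 8.16846e-05 cm
Step 3: x = 2 * 8.16846e-05 cm = 1.633692e-04 cm
Step 4: Convert to um (1 cm = 1e4 um): x = 1.634 um


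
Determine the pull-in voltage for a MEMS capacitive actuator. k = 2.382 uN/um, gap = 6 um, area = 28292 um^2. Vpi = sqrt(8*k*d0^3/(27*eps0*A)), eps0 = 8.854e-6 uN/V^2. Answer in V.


Step 1: Compute numerator: 8 * k * d0^3 = 8 * 2.382 * 6^3 = 4116.096
Step 2: Compute denominator: 27 * eps0 * A = 27 * 8.854e-6 * 28292 = 6.763429
Step 3: Vpi = sqrt(4116.096 / 6.763429)
Vpi = 24.67 V


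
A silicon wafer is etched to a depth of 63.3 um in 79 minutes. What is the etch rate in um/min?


Step 1: Etch rate = depth / time
Step 2: rate = 63.3 / 79
rate = 0.801 um/min


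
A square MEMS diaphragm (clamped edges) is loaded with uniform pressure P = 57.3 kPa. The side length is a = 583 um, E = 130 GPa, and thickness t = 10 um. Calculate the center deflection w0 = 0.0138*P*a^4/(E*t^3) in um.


Step 1: Convert pressure to compatible units (E is in GPa, so P in GPa).
P = 57.3 kPa = 57.3e-6 GPa
Step 2: Compute numerator: 0.0138 * P * a^4.
a^4 = 583^4 = 115524532321
numerator = 0.0138 * 57.3e-6 * 115524532321 = 9.13499e+04
Step 3: Compute denominator: E * t^3 = 130 * 10^3 = 130000
Step 4: w0 = numerator / denominator = 9.13499e+04 / 130000 = 0.7027 um


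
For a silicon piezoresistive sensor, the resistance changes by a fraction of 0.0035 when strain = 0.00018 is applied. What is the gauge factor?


Step 1: Identify values.
dR/R = 0.0035, strain = 0.00018
Step 2: GF = (dR/R) / strain = 0.0035 / 0.00018
GF = 19.4


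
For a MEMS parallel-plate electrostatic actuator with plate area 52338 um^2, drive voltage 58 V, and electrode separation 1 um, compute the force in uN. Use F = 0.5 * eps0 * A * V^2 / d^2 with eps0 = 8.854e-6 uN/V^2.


Step 1: Identify parameters.
eps0 = 8.854e-6 uN/V^2, A = 52338 um^2, V = 58 V, d = 1 um
Step 2: Compute V^2 = 58^2 = 3364
Step 3: Compute d^2 = 1^2 = 1
Step 4: F = 0.5 * 8.854e-6 * 52338 * 3364 / 1
F = 779.44 uN


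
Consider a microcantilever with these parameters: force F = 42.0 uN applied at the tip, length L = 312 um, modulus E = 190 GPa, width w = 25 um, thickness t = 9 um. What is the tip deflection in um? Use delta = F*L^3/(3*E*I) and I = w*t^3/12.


Step 1: Calculate the second moment of area.
I = w * t^3 / 12 = 25 * 9^3 / 12 = 1518.75 um^4
Step 2: Convert E to consistent units (1 GPa = 1000 uN/um^2).
E = 190 GPa = 190000 uN/um^2
Step 3: Calculate tip deflection.
delta = F * L^3 / (3 * E * I)
delta = 42.0 * 312^3 / (3 * 190000 * 1518.75)
delta = 1.4735 um


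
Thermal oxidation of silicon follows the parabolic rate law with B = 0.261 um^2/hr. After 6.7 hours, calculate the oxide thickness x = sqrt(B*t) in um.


Step 1: Compute B*t = 0.261 * 6.7 = 1.7487
Step 2: x = sqrt(1.7487)
x = 1.322 um


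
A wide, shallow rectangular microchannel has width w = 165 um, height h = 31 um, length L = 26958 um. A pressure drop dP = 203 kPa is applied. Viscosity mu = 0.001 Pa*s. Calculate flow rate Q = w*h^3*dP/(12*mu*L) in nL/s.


Step 1: Convert all dimensions to SI (meters).
w = 165e-6 m, h = 31e-6 m, L = 26958e-6 m, dP = 203e3 Pa
Step 2: Q = w * h^3 * dP / (12 * mu * L)
Q = 165e-6 * (31e-6)^3 * 203e3 / (12 * 0.001 * 26958e-6) = 3.08458078e-09 m^3/s
Step 3: Convert Q from m^3/s to nL/s (1 m^3 = 1e12 nL, so multiply by 1e12).
Q = 3084.581 nL/s


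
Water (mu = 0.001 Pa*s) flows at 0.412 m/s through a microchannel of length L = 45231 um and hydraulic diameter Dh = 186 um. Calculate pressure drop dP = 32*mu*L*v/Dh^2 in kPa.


Step 1: Convert to SI: L = 45231e-6 m, Dh = 186e-6 m
Step 2: dP = 32 * 0.001 * 45231e-6 * 0.412 / (186e-6)^2
Step 3: dP = 17236.83 Pa
Step 4: Convert to kPa: dP = 17.24 kPa


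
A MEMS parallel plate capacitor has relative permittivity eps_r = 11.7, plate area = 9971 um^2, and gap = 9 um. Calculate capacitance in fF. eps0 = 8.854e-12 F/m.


Step 1: Convert area to m^2: A = 9971e-12 m^2
Step 2: Convert gap to m: d = 9e-6 m
Step 3: C = eps0 * eps_r * A / d
C = 8.854e-12 * 11.7 * 9971e-12 / 9e-6
Step 4: Convert to fF (multiply by 1e15).
C = 114.77 fF


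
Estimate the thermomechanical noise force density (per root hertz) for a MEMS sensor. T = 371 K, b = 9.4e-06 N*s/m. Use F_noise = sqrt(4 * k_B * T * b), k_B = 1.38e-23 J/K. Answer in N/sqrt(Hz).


Step 1: Compute 4 * k_B * T * b
= 4 * 1.38e-23 * 371 * 9.4e-06
= 1.9250e-25 N^2/Hz
Step 2: F_noise = sqrt(1.9250e-25)
F_noise = 4.39e-13 N/sqrt(Hz)


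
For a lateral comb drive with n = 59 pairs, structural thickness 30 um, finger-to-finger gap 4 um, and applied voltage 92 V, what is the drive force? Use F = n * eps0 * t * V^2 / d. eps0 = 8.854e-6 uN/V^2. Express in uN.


Step 1: Parameters: n=59, eps0=8.854e-6 uN/V^2, t=30 um, V=92 V, d=4 um
Step 2: V^2 = 8464
Step 3: F = 59 * 8.854e-6 * 30 * 8464 / 4
F = 33.161 uN


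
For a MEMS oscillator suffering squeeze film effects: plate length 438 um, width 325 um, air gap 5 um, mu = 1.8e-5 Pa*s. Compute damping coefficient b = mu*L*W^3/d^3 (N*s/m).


Step 1: Convert to SI.
L = 438e-6 m, W = 325e-6 m, d = 5e-6 m
Step 2: W^3 = (325e-6)^3 = 3.43e-11 m^3
Step 3: d^3 = (5e-6)^3 = 1.25e-16 m^3
Step 4: b = 1.8e-5 * 438e-6 * 3.43e-11 / 1.25e-16
b = 2.17e-03 N*s/m


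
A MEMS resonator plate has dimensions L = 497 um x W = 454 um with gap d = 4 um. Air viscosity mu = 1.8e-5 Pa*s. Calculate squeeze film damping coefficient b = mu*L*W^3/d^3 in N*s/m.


Step 1: Convert to SI.
L = 497e-6 m, W = 454e-6 m, d = 4e-6 m
Step 2: W^3 = (454e-6)^3 = 9.36e-11 m^3
Step 3: d^3 = (4e-6)^3 = 6.40e-17 m^3
Step 4: b = 1.8e-5 * 497e-6 * 9.36e-11 / 6.40e-17
b = 1.31e-02 N*s/m


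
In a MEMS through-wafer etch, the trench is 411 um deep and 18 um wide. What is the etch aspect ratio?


Step 1: AR = depth / width
Step 2: AR = 411 / 18
AR = 22.8


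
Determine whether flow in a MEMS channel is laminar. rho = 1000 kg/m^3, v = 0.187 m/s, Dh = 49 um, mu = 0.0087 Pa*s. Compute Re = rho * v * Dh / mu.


Step 1: Convert Dh to meters: Dh = 49e-6 m
Step 2: Re = rho * v * Dh / mu
Re = 1000 * 0.187 * 49e-6 / 0.0087
Re = 1.053
Since Re = 1.053 is below ~2300, the flow is laminar.


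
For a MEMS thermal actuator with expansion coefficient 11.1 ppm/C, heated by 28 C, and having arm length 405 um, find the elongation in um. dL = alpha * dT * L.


Step 1: Convert CTE: alpha = 11.1 ppm/C = 11.1e-6 /C
Step 2: dL = 11.1e-6 * 28 * 405
dL = 0.1259 um


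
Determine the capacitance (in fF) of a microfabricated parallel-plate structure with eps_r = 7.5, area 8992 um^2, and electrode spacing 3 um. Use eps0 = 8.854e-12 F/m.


Step 1: Convert area to m^2: A = 8992e-12 m^2
Step 2: Convert gap to m: d = 3e-6 m
Step 3: C = eps0 * eps_r * A / d
C = 8.854e-12 * 7.5 * 8992e-12 / 3e-6
Step 4: Convert to fF (multiply by 1e15).
C = 199.04 fF


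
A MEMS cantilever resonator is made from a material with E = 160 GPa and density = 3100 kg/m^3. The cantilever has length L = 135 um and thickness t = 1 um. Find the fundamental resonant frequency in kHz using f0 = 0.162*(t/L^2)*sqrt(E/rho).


Step 1: Convert units to SI.
t_SI = 1e-6 m, L_SI = 135e-6 m
Step 2: Calculate sqrt(E/rho).
sqrt(160e9 / 3100) = 7184.21 m/s
Step 3: Compute f0.
f0 = 0.162 * 1e-6 / (135e-6)^2 * 7184.21 = 63859.6 Hz = 63.86 kHz


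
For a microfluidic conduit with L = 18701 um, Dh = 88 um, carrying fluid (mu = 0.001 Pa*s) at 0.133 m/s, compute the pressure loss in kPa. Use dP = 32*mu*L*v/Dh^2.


Step 1: Convert to SI: L = 18701e-6 m, Dh = 88e-6 m
Step 2: dP = 32 * 0.001 * 18701e-6 * 0.133 / (88e-6)^2
Step 3: dP = 10277.82 Pa
Step 4: Convert to kPa: dP = 10.28 kPa


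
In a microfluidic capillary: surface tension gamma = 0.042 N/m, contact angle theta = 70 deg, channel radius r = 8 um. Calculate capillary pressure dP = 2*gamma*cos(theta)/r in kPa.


Step 1: cos(70 deg) = 0.342
Step 2: Convert r to m: r = 8e-6 m
Step 3: dP = 2 * 0.042 * 0.342 / 8e-6 = 3591.0 Pa
Step 4: Convert Pa to kPa (divide by 1000).
dP = 3.59 kPa


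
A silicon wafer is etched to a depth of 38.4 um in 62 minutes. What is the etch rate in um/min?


Step 1: Etch rate = depth / time
Step 2: rate = 38.4 / 62
rate = 0.619 um/min


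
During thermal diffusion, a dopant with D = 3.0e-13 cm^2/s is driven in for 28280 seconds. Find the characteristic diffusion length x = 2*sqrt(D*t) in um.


Step 1: Compute D*t = 3.0e-13 * 28280 = 8.484e-09 cm^2
Step 2: sqrt(D*t) = 9.21086e-05 cm
Step 3: x = 2 * 9.21086e-05 cm = 1.842172e-04 cm
Step 4: Convert to um (1 cm = 1e4 um): x = 1.842 um


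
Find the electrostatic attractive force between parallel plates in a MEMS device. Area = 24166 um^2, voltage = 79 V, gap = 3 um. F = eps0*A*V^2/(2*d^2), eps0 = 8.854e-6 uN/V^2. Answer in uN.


Step 1: Identify parameters.
eps0 = 8.854e-6 uN/V^2, A = 24166 um^2, V = 79 V, d = 3 um
Step 2: Compute V^2 = 79^2 = 6241
Step 3: Compute d^2 = 3^2 = 9
Step 4: F = 0.5 * 8.854e-6 * 24166 * 6241 / 9
F = 74.187 uN


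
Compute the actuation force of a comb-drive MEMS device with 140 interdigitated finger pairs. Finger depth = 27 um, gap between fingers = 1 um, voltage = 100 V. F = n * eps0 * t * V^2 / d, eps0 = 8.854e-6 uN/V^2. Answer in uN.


Step 1: Parameters: n=140, eps0=8.854e-6 uN/V^2, t=27 um, V=100 V, d=1 um
Step 2: V^2 = 10000
Step 3: F = 140 * 8.854e-6 * 27 * 10000 / 1
F = 334.681 uN


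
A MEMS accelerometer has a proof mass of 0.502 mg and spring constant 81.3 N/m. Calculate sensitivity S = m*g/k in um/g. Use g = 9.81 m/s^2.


Step 1: Convert mass: m = 0.502 mg = 5.02e-07 kg
Step 2: S = m * g / k = 5.02e-07 * 9.81 / 81.3
Step 3: S = 6.06e-08 m/g
Step 4: Convert to um/g: S = 0.061 um/g


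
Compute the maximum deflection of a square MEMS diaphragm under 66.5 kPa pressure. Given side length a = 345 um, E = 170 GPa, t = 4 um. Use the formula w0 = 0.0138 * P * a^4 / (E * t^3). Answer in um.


Step 1: Convert pressure to compatible units (E is in GPa, so P in GPa).
P = 66.5 kPa = 66.5e-6 GPa
Step 2: Compute numerator: 0.0138 * P * a^4.
a^4 = 345^4 = 14166950625
numerator = 0.0138 * 66.5e-6 * 14166950625 = 1.300101e+04
Step 3: Compute denominator: E * t^3 = 170 * 4^3 = 10880
Step 4: w0 = numerator / denominator = 1.300101e+04 / 10880 = 1.1949 um


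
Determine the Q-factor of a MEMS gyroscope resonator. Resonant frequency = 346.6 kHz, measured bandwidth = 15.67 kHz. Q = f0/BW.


Step 1: Q = f0 / bandwidth
Step 2: Q = 346.6 / 15.67
Q = 22.1


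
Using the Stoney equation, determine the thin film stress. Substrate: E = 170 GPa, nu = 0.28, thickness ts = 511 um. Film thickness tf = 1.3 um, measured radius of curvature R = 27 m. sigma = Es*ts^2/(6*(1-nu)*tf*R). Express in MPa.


Step 1: Compute numerator: Es * ts^2 = 170 * 511^2 = 44390570 (GPa*um^2)
Step 2: Compute denominator (R in um): 6*(1-nu)*tf*R = 6*0.72*1.3*27e6 = 151632000.0 (um^2)
Step 3: sigma (GPa) = 44390570 / 151632000.0 = 2.92752e-01 GPa
Step 4: Convert to MPa (x1000): sigma = 292.8 MPa


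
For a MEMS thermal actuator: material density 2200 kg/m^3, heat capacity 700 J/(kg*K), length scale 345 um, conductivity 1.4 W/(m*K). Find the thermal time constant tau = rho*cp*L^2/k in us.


Step 1: Convert L to m: L = 345e-6 m
Step 2: L^2 = (345e-6)^2 = 1.19025e-07 m^2
Step 3: tau = 2200 * 700 * 1.19025e-07 / 1.4 = 1.309275e-01 s
Step 4: Convert to microseconds (multiply by 1e6).
tau = 130927.5 us


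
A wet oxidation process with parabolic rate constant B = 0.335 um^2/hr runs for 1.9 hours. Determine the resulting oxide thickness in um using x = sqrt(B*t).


Step 1: Compute B*t = 0.335 * 1.9 = 0.6365
Step 2: x = sqrt(0.6365)
x = 0.798 um


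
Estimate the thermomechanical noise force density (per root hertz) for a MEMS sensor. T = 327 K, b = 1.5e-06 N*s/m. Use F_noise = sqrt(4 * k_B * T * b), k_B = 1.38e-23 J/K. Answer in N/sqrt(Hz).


Step 1: Compute 4 * k_B * T * b
= 4 * 1.38e-23 * 327 * 1.5e-06
= 2.7076e-26 N^2/Hz
Step 2: F_noise = sqrt(2.7076e-26)
F_noise = 1.65e-13 N/sqrt(Hz)


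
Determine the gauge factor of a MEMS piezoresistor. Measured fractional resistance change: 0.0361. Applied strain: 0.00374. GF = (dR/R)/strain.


Step 1: Identify values.
dR/R = 0.0361, strain = 0.00374
Step 2: GF = (dR/R) / strain = 0.0361 / 0.00374
GF = 9.7


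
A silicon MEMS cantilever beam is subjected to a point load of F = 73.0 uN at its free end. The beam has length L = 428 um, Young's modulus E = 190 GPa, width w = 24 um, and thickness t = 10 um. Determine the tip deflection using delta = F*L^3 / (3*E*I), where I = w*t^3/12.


Step 1: Calculate the second moment of area.
I = w * t^3 / 12 = 24 * 10^3 / 12 = 2000.0 um^4
Step 2: Convert E to consistent units (1 GPa = 1000 uN/um^2).
E = 190 GPa = 190000 uN/um^2
Step 3: Calculate tip deflection.
delta = F * L^3 / (3 * E * I)
delta = 73.0 * 428^3 / (3 * 190000 * 2000.0)
delta = 5.0205 um


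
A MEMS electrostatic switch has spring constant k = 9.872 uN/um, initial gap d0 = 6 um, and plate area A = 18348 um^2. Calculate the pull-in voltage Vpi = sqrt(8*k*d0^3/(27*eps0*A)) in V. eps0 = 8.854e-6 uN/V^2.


Step 1: Compute numerator: 8 * k * d0^3 = 8 * 9.872 * 6^3 = 17058.816
Step 2: Compute denominator: 27 * eps0 * A = 27 * 8.854e-6 * 18348 = 4.386236
Step 3: Vpi = sqrt(17058.816 / 4.386236)
Vpi = 62.36 V


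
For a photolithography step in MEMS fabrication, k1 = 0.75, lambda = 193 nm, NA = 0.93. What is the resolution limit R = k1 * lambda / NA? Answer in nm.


Step 1: Identify values: k1 = 0.75, lambda = 193 nm, NA = 0.93
Step 2: R = k1 * lambda / NA
R = 0.75 * 193 / 0.93
R = 155.6 nm


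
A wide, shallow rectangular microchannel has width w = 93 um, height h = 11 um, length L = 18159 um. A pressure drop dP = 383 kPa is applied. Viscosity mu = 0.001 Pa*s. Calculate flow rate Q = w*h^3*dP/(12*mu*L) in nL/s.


Step 1: Convert all dimensions to SI (meters).
w = 93e-6 m, h = 11e-6 m, L = 18159e-6 m, dP = 383e3 Pa
Step 2: Q = w * h^3 * dP / (12 * mu * L)
Q = 93e-6 * (11e-6)^3 * 383e3 / (12 * 0.001 * 18159e-6) = 2.1756378e-10 m^3/s
Step 3: Convert Q from m^3/s to nL/s (1 m^3 = 1e12 nL, so multiply by 1e12).
Q = 217.564 nL/s


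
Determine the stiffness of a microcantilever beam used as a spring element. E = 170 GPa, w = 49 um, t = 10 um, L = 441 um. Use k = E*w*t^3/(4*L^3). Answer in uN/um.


Step 1: Convert E to consistent units (1 GPa = 1000 uN/um^2).
E = 170 GPa = 170000 uN/um^2
Step 2: Compute t^3 = 10^3 = 1000
Step 3: Compute L^3 = 441^3 = 85766121
Step 4: k = 170000 * 49 * 1000 / (4 * 85766121)
k = 24.2811 uN/um


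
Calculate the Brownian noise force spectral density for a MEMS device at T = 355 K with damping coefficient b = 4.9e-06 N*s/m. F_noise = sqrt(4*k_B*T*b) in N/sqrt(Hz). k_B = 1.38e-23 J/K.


Step 1: Compute 4 * k_B * T * b
= 4 * 1.38e-23 * 355 * 4.9e-06
= 9.6020e-26 N^2/Hz
Step 2: F_noise = sqrt(9.6020e-26)
F_noise = 3.10e-13 N/sqrt(Hz)


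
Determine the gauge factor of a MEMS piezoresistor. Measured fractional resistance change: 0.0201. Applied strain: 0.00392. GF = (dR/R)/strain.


Step 1: Identify values.
dR/R = 0.0201, strain = 0.00392
Step 2: GF = (dR/R) / strain = 0.0201 / 0.00392
GF = 5.1


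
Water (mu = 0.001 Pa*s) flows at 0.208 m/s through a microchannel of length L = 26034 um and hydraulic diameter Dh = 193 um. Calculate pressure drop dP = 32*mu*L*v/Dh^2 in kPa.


Step 1: Convert to SI: L = 26034e-6 m, Dh = 193e-6 m
Step 2: dP = 32 * 0.001 * 26034e-6 * 0.208 / (193e-6)^2
Step 3: dP = 4652.00 Pa
Step 4: Convert to kPa: dP = 4.65 kPa


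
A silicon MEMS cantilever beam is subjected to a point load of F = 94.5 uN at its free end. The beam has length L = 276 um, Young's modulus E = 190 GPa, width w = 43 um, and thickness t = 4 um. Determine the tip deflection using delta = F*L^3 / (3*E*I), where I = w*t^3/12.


Step 1: Calculate the second moment of area.
I = w * t^3 / 12 = 43 * 4^3 / 12 = 229.3333 um^4
Step 2: Convert E to consistent units (1 GPa = 1000 uN/um^2).
E = 190 GPa = 190000 uN/um^2
Step 3: Calculate tip deflection.
delta = F * L^3 / (3 * E * I)
delta = 94.5 * 276^3 / (3 * 190000 * 229.3333)
delta = 15.1991 um


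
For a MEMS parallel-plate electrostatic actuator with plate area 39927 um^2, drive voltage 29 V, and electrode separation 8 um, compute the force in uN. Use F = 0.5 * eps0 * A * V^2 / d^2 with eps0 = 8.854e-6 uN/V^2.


Step 1: Identify parameters.
eps0 = 8.854e-6 uN/V^2, A = 39927 um^2, V = 29 V, d = 8 um
Step 2: Compute V^2 = 29^2 = 841
Step 3: Compute d^2 = 8^2 = 64
Step 4: F = 0.5 * 8.854e-6 * 39927 * 841 / 64
F = 2.323 uN


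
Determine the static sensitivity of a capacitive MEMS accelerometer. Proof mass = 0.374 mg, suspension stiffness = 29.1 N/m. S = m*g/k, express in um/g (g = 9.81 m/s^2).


Step 1: Convert mass: m = 0.374 mg = 3.74e-07 kg
Step 2: S = m * g / k = 3.74e-07 * 9.81 / 29.1
Step 3: S = 1.26e-07 m/g
Step 4: Convert to um/g: S = 0.126 um/g


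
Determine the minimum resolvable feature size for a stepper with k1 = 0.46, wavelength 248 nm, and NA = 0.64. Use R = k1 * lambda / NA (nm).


Step 1: Identify values: k1 = 0.46, lambda = 248 nm, NA = 0.64
Step 2: R = k1 * lambda / NA
R = 0.46 * 248 / 0.64
R = 178.3 nm


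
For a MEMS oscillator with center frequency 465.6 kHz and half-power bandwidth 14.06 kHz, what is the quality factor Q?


Step 1: Q = f0 / bandwidth
Step 2: Q = 465.6 / 14.06
Q = 33.1


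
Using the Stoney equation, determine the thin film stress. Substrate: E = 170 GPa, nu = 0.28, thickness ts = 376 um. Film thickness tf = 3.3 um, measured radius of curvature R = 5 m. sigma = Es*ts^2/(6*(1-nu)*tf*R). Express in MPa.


Step 1: Compute numerator: Es * ts^2 = 170 * 376^2 = 24033920 (GPa*um^2)
Step 2: Compute denominator (R in um): 6*(1-nu)*tf*R = 6*0.72*3.3*5e6 = 71280000.0 (um^2)
Step 3: sigma (GPa) = 24033920 / 71280000.0 = 3.37176e-01 GPa
Step 4: Convert to MPa (x1000): sigma = 337.2 MPa


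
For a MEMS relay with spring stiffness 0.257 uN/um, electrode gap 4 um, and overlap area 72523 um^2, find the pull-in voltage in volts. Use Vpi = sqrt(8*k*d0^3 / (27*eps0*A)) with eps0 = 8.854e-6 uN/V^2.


Step 1: Compute numerator: 8 * k * d0^3 = 8 * 0.257 * 4^3 = 131.584
Step 2: Compute denominator: 27 * eps0 * A = 27 * 8.854e-6 * 72523 = 17.337203
Step 3: Vpi = sqrt(131.584 / 17.337203)
Vpi = 2.75 V


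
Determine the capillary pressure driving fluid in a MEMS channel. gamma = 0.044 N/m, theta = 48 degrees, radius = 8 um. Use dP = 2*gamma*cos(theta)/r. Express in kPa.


Step 1: cos(48 deg) = 0.6691
Step 2: Convert r to m: r = 8e-6 m
Step 3: dP = 2 * 0.044 * 0.6691 / 8e-6 = 7360.1 Pa
Step 4: Convert Pa to kPa (divide by 1000).
dP = 7.36 kPa


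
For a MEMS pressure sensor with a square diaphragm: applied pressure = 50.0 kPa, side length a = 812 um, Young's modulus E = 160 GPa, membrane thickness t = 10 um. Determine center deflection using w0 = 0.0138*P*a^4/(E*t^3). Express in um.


Step 1: Convert pressure to compatible units (E is in GPa, so P in GPa).
P = 50.0 kPa = 50.0e-6 GPa
Step 2: Compute numerator: 0.0138 * P * a^4.
a^4 = 812^4 = 434734510336
numerator = 0.0138 * 50.0e-6 * 434734510336 = 2.999668e+05
Step 3: Compute denominator: E * t^3 = 160 * 10^3 = 160000
Step 4: w0 = numerator / denominator = 2.999668e+05 / 160000 = 1.8748 um


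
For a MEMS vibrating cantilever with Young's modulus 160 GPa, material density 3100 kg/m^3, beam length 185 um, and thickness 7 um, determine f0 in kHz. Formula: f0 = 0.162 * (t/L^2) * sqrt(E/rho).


Step 1: Convert units to SI.
t_SI = 7e-6 m, L_SI = 185e-6 m
Step 2: Calculate sqrt(E/rho).
sqrt(160e9 / 3100) = 7184.21 m/s
Step 3: Compute f0.
f0 = 0.162 * 7e-6 / (185e-6)^2 * 7184.21 = 238039.3 Hz = 238.04 kHz


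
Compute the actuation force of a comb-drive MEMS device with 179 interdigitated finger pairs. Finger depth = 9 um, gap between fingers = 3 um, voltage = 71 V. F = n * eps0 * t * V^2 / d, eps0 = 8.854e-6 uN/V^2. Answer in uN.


Step 1: Parameters: n=179, eps0=8.854e-6 uN/V^2, t=9 um, V=71 V, d=3 um
Step 2: V^2 = 5041
Step 3: F = 179 * 8.854e-6 * 9 * 5041 / 3
F = 23.968 uN


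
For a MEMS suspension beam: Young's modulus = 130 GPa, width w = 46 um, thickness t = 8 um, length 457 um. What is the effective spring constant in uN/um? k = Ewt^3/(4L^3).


Step 1: Convert E to consistent units (1 GPa = 1000 uN/um^2).
E = 130 GPa = 130000 uN/um^2
Step 2: Compute t^3 = 8^3 = 512
Step 3: Compute L^3 = 457^3 = 95443993
Step 4: k = 130000 * 46 * 512 / (4 * 95443993)
k = 8.0198 uN/um


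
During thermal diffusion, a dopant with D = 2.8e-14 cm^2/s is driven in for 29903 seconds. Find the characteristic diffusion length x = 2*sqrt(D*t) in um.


Step 1: Compute D*t = 2.8e-14 * 29903 = 8.37284e-10 cm^2
Step 2: sqrt(D*t) = 2.8936e-05 cm
Step 3: x = 2 * 2.8936e-05 cm = 5.7872e-05 cm
Step 4: Convert to um (1 cm = 1e4 um): x = 0.579 um


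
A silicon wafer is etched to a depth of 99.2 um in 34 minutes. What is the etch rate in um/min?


Step 1: Etch rate = depth / time
Step 2: rate = 99.2 / 34
rate = 2.918 um/min


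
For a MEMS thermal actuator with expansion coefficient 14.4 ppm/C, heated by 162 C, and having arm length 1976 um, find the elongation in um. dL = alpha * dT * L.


Step 1: Convert CTE: alpha = 14.4 ppm/C = 14.4e-6 /C
Step 2: dL = 14.4e-6 * 162 * 1976
dL = 4.6096 um


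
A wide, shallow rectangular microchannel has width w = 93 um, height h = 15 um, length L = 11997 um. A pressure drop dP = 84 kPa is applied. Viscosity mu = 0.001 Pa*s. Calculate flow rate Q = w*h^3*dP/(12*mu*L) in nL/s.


Step 1: Convert all dimensions to SI (meters).
w = 93e-6 m, h = 15e-6 m, L = 11997e-6 m, dP = 84e3 Pa
Step 2: Q = w * h^3 * dP / (12 * mu * L)
Q = 93e-6 * (15e-6)^3 * 84e3 / (12 * 0.001 * 11997e-6) = 1.831395e-10 m^3/s
Step 3: Convert Q from m^3/s to nL/s (1 m^3 = 1e12 nL, so multiply by 1e12).
Q = 183.14 nL/s


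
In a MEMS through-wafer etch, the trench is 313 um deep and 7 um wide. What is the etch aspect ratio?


Step 1: AR = depth / width
Step 2: AR = 313 / 7
AR = 44.7


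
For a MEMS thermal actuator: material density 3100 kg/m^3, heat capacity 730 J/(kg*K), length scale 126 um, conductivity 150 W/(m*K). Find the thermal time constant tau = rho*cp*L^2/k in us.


Step 1: Convert L to m: L = 126e-6 m
Step 2: L^2 = (126e-6)^2 = 1.5876e-08 m^2
Step 3: tau = 3100 * 730 * 1.5876e-08 / 150 = 2.3951592e-04 s
Step 4: Convert to microseconds (multiply by 1e6).
tau = 239.516 us


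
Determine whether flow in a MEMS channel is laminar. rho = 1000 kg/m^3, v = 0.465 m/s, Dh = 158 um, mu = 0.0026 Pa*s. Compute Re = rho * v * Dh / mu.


Step 1: Convert Dh to meters: Dh = 158e-6 m
Step 2: Re = rho * v * Dh / mu
Re = 1000 * 0.465 * 158e-6 / 0.0026
Re = 28.258
Since Re = 28.258 is below ~2300, the flow is laminar.


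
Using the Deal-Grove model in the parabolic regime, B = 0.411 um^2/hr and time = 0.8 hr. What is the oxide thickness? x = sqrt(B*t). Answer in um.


Step 1: Compute B*t = 0.411 * 0.8 = 0.3288
Step 2: x = sqrt(0.3288)
x = 0.573 um


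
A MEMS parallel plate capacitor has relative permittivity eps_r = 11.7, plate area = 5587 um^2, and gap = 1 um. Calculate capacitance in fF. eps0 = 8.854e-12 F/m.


Step 1: Convert area to m^2: A = 5587e-12 m^2
Step 2: Convert gap to m: d = 1e-6 m
Step 3: C = eps0 * eps_r * A / d
C = 8.854e-12 * 11.7 * 5587e-12 / 1e-6
Step 4: Convert to fF (multiply by 1e15).
C = 578.77 fF


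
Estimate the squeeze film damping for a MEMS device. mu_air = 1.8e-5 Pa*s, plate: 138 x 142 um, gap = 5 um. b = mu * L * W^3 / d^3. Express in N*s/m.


Step 1: Convert to SI.
L = 138e-6 m, W = 142e-6 m, d = 5e-6 m
Step 2: W^3 = (142e-6)^3 = 2.86e-12 m^3
Step 3: d^3 = (5e-6)^3 = 1.25e-16 m^3
Step 4: b = 1.8e-5 * 138e-6 * 2.86e-12 / 1.25e-16
b = 5.69e-05 N*s/m


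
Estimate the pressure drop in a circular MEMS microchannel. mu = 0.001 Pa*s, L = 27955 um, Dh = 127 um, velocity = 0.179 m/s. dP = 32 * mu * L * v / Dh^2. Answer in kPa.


Step 1: Convert to SI: L = 27955e-6 m, Dh = 127e-6 m
Step 2: dP = 32 * 0.001 * 27955e-6 * 0.179 / (127e-6)^2
Step 3: dP = 9927.85 Pa
Step 4: Convert to kPa: dP = 9.93 kPa


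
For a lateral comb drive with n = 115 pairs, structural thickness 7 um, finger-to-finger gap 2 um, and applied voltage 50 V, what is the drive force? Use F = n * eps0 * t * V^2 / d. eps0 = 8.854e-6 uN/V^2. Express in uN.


Step 1: Parameters: n=115, eps0=8.854e-6 uN/V^2, t=7 um, V=50 V, d=2 um
Step 2: V^2 = 2500
Step 3: F = 115 * 8.854e-6 * 7 * 2500 / 2
F = 8.909 uN


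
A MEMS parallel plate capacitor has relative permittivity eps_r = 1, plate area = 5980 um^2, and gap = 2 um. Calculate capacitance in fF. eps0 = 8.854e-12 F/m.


Step 1: Convert area to m^2: A = 5980e-12 m^2
Step 2: Convert gap to m: d = 2e-6 m
Step 3: C = eps0 * eps_r * A / d
C = 8.854e-12 * 1 * 5980e-12 / 2e-6
Step 4: Convert to fF (multiply by 1e15).
C = 26.47 fF


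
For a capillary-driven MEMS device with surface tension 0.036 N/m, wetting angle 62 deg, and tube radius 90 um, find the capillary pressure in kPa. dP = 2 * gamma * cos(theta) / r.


Step 1: cos(62 deg) = 0.4695
Step 2: Convert r to m: r = 90e-6 m
Step 3: dP = 2 * 0.036 * 0.4695 / 90e-6 = 375.6 Pa
Step 4: Convert Pa to kPa (divide by 1000).
dP = 0.38 kPa


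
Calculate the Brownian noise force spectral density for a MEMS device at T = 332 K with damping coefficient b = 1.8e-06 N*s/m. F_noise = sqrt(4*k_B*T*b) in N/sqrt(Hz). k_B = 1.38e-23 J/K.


Step 1: Compute 4 * k_B * T * b
= 4 * 1.38e-23 * 332 * 1.8e-06
= 3.2988e-26 N^2/Hz
Step 2: F_noise = sqrt(3.2988e-26)
F_noise = 1.82e-13 N/sqrt(Hz)


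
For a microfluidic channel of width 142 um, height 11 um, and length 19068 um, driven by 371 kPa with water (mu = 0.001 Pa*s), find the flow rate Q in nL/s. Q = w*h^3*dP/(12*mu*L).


Step 1: Convert all dimensions to SI (meters).
w = 142e-6 m, h = 11e-6 m, L = 19068e-6 m, dP = 371e3 Pa
Step 2: Q = w * h^3 * dP / (12 * mu * L)
Q = 142e-6 * (11e-6)^3 * 371e3 / (12 * 0.001 * 19068e-6) = 3.0644597e-10 m^3/s
Step 3: Convert Q from m^3/s to nL/s (1 m^3 = 1e12 nL, so multiply by 1e12).
Q = 306.446 nL/s


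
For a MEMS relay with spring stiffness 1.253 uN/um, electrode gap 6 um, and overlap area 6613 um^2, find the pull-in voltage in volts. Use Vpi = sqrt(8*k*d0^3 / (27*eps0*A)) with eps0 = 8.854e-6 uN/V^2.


Step 1: Compute numerator: 8 * k * d0^3 = 8 * 1.253 * 6^3 = 2165.184
Step 2: Compute denominator: 27 * eps0 * A = 27 * 8.854e-6 * 6613 = 1.580891
Step 3: Vpi = sqrt(2165.184 / 1.580891)
Vpi = 37.01 V


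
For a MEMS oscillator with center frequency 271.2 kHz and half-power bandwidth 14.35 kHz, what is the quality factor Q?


Step 1: Q = f0 / bandwidth
Step 2: Q = 271.2 / 14.35
Q = 18.9


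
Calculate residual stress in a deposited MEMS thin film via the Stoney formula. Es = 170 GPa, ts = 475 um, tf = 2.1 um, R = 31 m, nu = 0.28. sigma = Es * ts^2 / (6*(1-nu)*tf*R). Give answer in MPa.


Step 1: Compute numerator: Es * ts^2 = 170 * 475^2 = 38356250 (GPa*um^2)
Step 2: Compute denominator (R in um): 6*(1-nu)*tf*R = 6*0.72*2.1*31e6 = 281232000.0 (um^2)
Step 3: sigma (GPa) = 38356250 / 281232000.0 = 1.36387e-01 GPa
Step 4: Convert to MPa (x1000): sigma = 136.4 MPa


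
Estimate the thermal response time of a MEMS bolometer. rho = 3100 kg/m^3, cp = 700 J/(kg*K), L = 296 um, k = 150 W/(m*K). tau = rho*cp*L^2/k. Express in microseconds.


Step 1: Convert L to m: L = 296e-6 m
Step 2: L^2 = (296e-6)^2 = 8.7616e-08 m^2
Step 3: tau = 3100 * 700 * 8.7616e-08 / 150 = 1.26751147e-03 s
Step 4: Convert to microseconds (multiply by 1e6).
tau = 1267.511 us


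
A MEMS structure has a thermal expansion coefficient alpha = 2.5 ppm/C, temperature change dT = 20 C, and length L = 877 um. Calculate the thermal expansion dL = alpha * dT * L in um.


Step 1: Convert CTE: alpha = 2.5 ppm/C = 2.5e-6 /C
Step 2: dL = 2.5e-6 * 20 * 877
dL = 0.0438 um


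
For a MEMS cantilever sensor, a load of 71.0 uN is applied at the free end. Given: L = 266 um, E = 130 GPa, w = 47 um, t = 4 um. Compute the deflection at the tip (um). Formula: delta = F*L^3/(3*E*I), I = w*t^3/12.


Step 1: Calculate the second moment of area.
I = w * t^3 / 12 = 47 * 4^3 / 12 = 250.6667 um^4
Step 2: Convert E to consistent units (1 GPa = 1000 uN/um^2).
E = 130 GPa = 130000 uN/um^2
Step 3: Calculate tip deflection.
delta = F * L^3 / (3 * E * I)
delta = 71.0 * 266^3 / (3 * 130000 * 250.6667)
delta = 13.6692 um


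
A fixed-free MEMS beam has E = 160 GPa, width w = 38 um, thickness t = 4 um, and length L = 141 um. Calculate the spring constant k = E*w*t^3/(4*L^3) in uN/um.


Step 1: Convert E to consistent units (1 GPa = 1000 uN/um^2).
E = 160 GPa = 160000 uN/um^2
Step 2: Compute t^3 = 4^3 = 64
Step 3: Compute L^3 = 141^3 = 2803221
Step 4: k = 160000 * 38 * 64 / (4 * 2803221)
k = 34.7029 uN/um


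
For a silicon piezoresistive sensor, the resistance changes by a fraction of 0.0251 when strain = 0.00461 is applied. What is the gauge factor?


Step 1: Identify values.
dR/R = 0.0251, strain = 0.00461
Step 2: GF = (dR/R) / strain = 0.0251 / 0.00461
GF = 5.4


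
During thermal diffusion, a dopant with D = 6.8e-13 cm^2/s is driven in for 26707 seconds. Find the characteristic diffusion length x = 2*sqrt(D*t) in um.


Step 1: Compute D*t = 6.8e-13 * 26707 = 1.816076e-08 cm^2
Step 2: sqrt(D*t) = 1.34762e-04 cm
Step 3: x = 2 * 1.34762e-04 cm = 2.69524e-04 cm
Step 4: Convert to um (1 cm = 1e4 um): x = 2.695 um


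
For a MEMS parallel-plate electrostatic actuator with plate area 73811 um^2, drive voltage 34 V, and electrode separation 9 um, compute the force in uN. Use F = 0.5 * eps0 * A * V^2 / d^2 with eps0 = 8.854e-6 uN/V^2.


Step 1: Identify parameters.
eps0 = 8.854e-6 uN/V^2, A = 73811 um^2, V = 34 V, d = 9 um
Step 2: Compute V^2 = 34^2 = 1156
Step 3: Compute d^2 = 9^2 = 81
Step 4: F = 0.5 * 8.854e-6 * 73811 * 1156 / 81
F = 4.663 uN


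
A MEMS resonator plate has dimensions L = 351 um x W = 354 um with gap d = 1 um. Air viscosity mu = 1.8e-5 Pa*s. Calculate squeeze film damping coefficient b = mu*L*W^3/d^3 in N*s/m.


Step 1: Convert to SI.
L = 351e-6 m, W = 354e-6 m, d = 1e-6 m
Step 2: W^3 = (354e-6)^3 = 4.44e-11 m^3
Step 3: d^3 = (1e-6)^3 = 1.00e-18 m^3
Step 4: b = 1.8e-5 * 351e-6 * 4.44e-11 / 1.00e-18
b = 2.80e-01 N*s/m
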